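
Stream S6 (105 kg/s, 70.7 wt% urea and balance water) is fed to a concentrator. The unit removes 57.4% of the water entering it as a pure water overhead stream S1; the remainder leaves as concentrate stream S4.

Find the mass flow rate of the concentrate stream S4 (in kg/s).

87.34 kg/s

water entering = 105×0.293 = 30.765 kg/s; overhead removed = 0.574×30.765 = 17.659 kg/s.
Concentrate = 105 − 17.659 = 87.341 kg/s.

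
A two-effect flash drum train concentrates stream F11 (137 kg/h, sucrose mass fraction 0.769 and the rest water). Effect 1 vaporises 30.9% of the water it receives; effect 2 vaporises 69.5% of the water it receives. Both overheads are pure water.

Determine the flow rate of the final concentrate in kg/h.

112 kg/h

water in feed = 137×0.231 = 31.647 kg/h.
After stage 1: water left = (1−0.309)×31.647 = 21.868; stream total = 127.22 kg/h.
After stage 2: water left = (1−0.695)×21.868 = 6.6698; final concentrate = 112.02 kg/h.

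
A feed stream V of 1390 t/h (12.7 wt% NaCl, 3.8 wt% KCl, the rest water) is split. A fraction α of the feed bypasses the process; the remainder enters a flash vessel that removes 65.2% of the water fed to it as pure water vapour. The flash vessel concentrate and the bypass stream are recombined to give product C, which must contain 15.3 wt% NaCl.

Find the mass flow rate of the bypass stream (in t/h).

956.1 t/h

All 1390×0.127 = 176.53 t/h of NaCl reaches C, so C = 176.53/0.153 = 1153.8 t/h and vapour = 236.21 t/h.
The evaporator receives (1−α)·1390 of feed at 0.835 water and removes 0.652 of that water:
0.652×0.835×(1−α)×1390 = 236.21
(1−α) = 236.21/756.74 = 0.3121;  α = 0.6879.
Bypass flow = 0.6879×1390 = 956.13 t/h.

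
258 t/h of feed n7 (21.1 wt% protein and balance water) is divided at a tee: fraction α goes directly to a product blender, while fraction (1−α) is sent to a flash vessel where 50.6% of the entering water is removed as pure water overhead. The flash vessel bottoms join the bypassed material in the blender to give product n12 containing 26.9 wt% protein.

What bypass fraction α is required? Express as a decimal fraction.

0.460

All 258×0.211 = 54.438 t/h of protein reaches n12, so n12 = 54.438/0.269 = 202.37 t/h and vapour = 55.628 t/h.
The evaporator receives (1−α)·258 of feed at 0.789 water and removes 0.506 of that water:
0.506×0.789×(1−α)×258 = 55.628
(1−α) = 55.628/103 = 0.5401;  α = 0.4599.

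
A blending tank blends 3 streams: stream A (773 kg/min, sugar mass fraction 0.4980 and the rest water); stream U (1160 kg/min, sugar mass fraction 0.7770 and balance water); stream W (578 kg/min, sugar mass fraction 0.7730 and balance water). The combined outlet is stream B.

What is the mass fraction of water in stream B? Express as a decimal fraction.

0.3098

Total flow out = 773 + 1160 + 578 = 2511 kg/min.
water in = 773×0.502 + 1160×0.223 + 578×0.227 = 777.93 kg/min.
water mass fraction in B = 777.93/2511 = 0.3098.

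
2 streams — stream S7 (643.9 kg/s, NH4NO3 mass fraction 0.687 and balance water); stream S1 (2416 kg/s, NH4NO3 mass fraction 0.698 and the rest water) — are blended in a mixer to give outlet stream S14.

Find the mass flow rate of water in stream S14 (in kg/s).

water out = water in = 643.9×0.313 + 2416×0.302 = 931.17 kg/s.

931.2 kg/s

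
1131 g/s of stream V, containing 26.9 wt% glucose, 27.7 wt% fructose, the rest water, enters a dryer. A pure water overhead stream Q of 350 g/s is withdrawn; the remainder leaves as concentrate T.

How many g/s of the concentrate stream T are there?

Concentrate = 1131 − 350 = 781 g/s.

781 g/s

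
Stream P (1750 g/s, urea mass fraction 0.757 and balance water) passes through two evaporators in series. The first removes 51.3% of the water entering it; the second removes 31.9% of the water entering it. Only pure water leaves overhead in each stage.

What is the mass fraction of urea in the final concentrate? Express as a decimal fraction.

water in feed = 1750×0.243 = 425.25 g/s.
After stage 1: water left = (1−0.513)×425.25 = 207.1; stream total = 1531.8 g/s.
After stage 2: water left = (1−0.319)×207.1 = 141.03; final concentrate = 1465.8 g/s.
urea fraction = 1324.8/1465.8 = 0.904.

0.904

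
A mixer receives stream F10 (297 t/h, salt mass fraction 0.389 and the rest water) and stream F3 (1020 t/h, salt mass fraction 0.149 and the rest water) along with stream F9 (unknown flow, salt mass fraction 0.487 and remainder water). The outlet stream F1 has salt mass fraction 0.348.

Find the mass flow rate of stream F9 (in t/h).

Let F9 be the unknown flow. Total out = 1317 + F9.
salt balance: 267.51 + 0.487·F9 = 0.348·(1317 + F9)
(0.487 − 0.348)·F9 = 0.348×1317 − 267.51 = 190.8
F9 = 190.8 / 0.139 = 1372.7 t/h

1373 t/h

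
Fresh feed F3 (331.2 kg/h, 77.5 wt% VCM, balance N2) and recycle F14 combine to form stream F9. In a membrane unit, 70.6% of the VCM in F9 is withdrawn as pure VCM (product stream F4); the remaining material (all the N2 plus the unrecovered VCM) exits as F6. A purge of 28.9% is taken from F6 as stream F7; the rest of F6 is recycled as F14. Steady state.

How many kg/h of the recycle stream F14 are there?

N2 enters only via F3 and leaves only via the purge: 331.2×0.225 = 0.289×(N2 in F6), and the membrane unit passes all N2, so N2 in F9 = N2 in F6 = 257.85 kg/h.
VCM in F9: m_A = 331.2×0.775 + (1−0.289)·(1−0.706)·m_A, so m_A = 256.68/0.7910 = 324.51 kg/h.
F6 = (1−0.706)×324.51 + 257.85 = 353.26 kg/h.
Recycle F14 = (1−0.289)×353.26 = 251.17 kg/h.

251.2 kg/h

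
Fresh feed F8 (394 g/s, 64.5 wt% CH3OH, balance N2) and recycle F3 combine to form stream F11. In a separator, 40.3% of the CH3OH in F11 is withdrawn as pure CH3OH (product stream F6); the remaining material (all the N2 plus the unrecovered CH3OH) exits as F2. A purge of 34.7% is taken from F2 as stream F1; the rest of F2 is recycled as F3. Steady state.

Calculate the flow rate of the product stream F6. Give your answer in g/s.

167.8 g/s

CH3OH in F11: m_A = 394×0.645 + (1−0.347)·(1−0.403)·m_A, so m_A = 254.13/0.6102 = 416.5 g/s.
Product F6 = 0.403×416.5 = 167.85 g/s.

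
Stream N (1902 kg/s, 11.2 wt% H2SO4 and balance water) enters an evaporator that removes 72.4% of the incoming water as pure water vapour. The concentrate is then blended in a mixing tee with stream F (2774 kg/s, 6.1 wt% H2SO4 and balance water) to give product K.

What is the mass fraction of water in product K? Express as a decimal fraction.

0.889

Vapour removed = 0.724×0.888×1902 = 1222.8 kg/s; concentrate = 679.18 kg/s.
water reaching the mixer = 466.16 (from concentrate) + 2774×0.939 = 3070.9 kg/s.
Product flow = 679.18 + 2774 = 3453.2 kg/s; water fraction = 0.889.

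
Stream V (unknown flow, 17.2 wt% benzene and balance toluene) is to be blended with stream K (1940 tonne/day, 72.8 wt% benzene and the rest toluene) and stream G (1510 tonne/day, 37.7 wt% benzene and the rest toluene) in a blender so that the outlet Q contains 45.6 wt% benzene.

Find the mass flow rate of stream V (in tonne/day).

Let V be the unknown flow. Total out = 3450 + V.
benzene balance: 1981.6 + 0.172·V = 0.456·(3450 + V)
(0.172 − 0.456)·V = 0.456×3450 − 1981.6 = -408.39
V = -408.39 / -0.284 = 1438 tonne/day

1438 tonne/day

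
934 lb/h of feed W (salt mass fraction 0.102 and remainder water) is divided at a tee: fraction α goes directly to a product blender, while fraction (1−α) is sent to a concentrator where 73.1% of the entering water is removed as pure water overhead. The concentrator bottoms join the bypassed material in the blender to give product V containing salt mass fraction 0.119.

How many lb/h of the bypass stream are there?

730.7 lb/h

All 934×0.102 = 95.268 lb/h of salt reaches V, so V = 95.268/0.119 = 800.57 lb/h and vapour = 133.43 lb/h.
The evaporator receives (1−α)·934 of feed at 0.898 water and removes 0.731 of that water:
0.731×0.898×(1−α)×934 = 133.43
(1−α) = 133.43/613.11 = 0.2176;  α = 0.7824.
Bypass flow = 0.7824×934 = 730.74 lb/h.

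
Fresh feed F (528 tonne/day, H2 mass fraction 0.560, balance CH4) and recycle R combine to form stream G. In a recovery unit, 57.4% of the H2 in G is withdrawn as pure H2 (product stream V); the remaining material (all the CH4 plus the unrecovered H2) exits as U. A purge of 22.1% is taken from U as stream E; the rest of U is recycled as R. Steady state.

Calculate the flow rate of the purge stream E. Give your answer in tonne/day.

CH4 enters only via F and leaves only via the purge: 528×0.440 = 0.221×(CH4 in U), and the recovery unit passes all CH4, so CH4 in G = CH4 in U = 1051.2 tonne/day.
H2 in G: m_A = 528×0.560 + (1−0.221)·(1−0.574)·m_A, so m_A = 295.68/0.6681 = 442.54 tonne/day.
U = (1−0.574)×442.54 + 1051.2 = 1239.7 tonne/day.
Purge E = 0.221×1239.7 = 273.98 tonne/day.

274 tonne/day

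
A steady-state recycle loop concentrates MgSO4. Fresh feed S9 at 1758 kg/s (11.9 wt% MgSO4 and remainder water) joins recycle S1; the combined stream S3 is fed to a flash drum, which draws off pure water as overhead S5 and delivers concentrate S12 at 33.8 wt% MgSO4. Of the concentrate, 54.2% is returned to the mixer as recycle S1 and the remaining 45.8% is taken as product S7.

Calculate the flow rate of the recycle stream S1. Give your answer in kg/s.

Overall MgSO4 balance (none leaves overhead): MgSO4 in fresh feed = MgSO4 in product, i.e. 1758×0.119 = (1−0.542)·S12·0.338.
S12 = 209.2/(0.338×0.458) = 1351.4 kg/s.
Recycle S1 = 0.542×1351.4 = 732.46 kg/s.

732.5 kg/s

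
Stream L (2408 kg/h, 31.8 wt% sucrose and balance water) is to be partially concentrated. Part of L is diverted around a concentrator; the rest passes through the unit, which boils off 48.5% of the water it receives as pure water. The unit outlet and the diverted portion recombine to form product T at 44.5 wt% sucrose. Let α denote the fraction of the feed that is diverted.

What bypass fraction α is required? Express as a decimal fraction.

All 2408×0.318 = 765.74 kg/h of sucrose reaches T, so T = 765.74/0.445 = 1720.8 kg/h and vapour = 687.23 kg/h.
The evaporator receives (1−α)·2408 of feed at 0.682 water and removes 0.485 of that water:
0.485×0.682×(1−α)×2408 = 687.23
(1−α) = 687.23/796.49 = 0.8628;  α = 0.1372.

0.137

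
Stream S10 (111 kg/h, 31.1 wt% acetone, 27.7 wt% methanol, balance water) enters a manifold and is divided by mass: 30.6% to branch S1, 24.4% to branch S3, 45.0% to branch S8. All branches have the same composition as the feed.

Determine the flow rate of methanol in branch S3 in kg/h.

Branch S3 total = 0.244×111 = 27.084 kg/h.
methanol in S3 = 0.277×27.084 = 7.5023 kg/h.

7.502 kg/h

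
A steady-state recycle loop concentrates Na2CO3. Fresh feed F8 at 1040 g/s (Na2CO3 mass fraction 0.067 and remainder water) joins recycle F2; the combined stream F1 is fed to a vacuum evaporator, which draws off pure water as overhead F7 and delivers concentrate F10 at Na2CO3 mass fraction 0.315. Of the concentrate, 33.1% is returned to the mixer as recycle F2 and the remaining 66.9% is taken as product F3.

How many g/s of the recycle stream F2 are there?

109.4 g/s

Overall Na2CO3 balance (none leaves overhead): Na2CO3 in fresh feed = Na2CO3 in product, i.e. 1040×0.067 = (1−0.331)·F10·0.315.
F10 = 69.68/(0.315×0.669) = 330.65 g/s.
Recycle F2 = 0.331×330.65 = 109.45 g/s.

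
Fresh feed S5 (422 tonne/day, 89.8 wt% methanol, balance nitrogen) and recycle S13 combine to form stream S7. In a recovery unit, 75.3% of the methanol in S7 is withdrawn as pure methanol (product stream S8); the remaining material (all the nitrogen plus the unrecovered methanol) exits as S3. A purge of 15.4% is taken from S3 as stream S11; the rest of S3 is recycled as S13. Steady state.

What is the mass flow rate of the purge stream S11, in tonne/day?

nitrogen enters only via S5 and leaves only via the purge: 422×0.102 = 0.154×(nitrogen in S3), and the recovery unit passes all nitrogen, so nitrogen in S7 = nitrogen in S3 = 279.51 tonne/day.
methanol in S7: m_A = 422×0.898 + (1−0.154)·(1−0.753)·m_A, so m_A = 378.96/0.7910 = 479.06 tonne/day.
S3 = (1−0.753)×479.06 + 279.51 = 397.83 tonne/day.
Purge S11 = 0.154×397.83 = 61.267 tonne/day.

61.27 tonne/day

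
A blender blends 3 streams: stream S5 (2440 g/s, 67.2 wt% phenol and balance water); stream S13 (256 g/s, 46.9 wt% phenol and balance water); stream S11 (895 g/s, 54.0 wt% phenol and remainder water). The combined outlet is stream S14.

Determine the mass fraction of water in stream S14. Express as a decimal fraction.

Total flow out = 2440 + 256 + 895 = 3591 g/s.
water in = 2440×0.328 + 256×0.531 + 895×0.460 = 1348 g/s.
water mass fraction in S14 = 1348/3591 = 0.375.

0.375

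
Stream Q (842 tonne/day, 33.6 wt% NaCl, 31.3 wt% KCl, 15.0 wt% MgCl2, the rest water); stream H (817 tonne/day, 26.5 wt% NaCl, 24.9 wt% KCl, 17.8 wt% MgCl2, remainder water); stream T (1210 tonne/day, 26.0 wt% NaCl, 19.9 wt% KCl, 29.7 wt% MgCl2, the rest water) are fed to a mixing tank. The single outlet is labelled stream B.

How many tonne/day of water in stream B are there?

water out = water in = 842×0.201 + 817×0.308 + 1210×0.244 = 716.12 tonne/day.

716.1 tonne/day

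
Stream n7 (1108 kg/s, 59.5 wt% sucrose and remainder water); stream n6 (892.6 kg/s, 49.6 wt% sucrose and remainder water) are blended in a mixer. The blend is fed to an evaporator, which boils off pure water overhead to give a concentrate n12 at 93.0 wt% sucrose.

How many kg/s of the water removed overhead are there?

sucrose entering = 1108×0.595 + 892.6×0.496 = 1102 kg/s.
All sucrose reports to n12, so n12 = 1102/0.930 = 1184.9 kg/s.
Total feed = 2000.6 kg/s; overhead = 2000.6 − 1184.9 = 815.66 kg/s.

815.7 kg/s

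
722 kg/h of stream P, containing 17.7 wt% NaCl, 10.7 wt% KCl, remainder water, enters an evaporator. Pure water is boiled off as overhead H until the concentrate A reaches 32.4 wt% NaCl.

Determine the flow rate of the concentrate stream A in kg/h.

NaCl is conserved: 722×0.177 = 127.79 kg/h all reports to the concentrate.
Concentrate = 127.79/(target fraction) = 394.43 kg/h.

394.4 kg/h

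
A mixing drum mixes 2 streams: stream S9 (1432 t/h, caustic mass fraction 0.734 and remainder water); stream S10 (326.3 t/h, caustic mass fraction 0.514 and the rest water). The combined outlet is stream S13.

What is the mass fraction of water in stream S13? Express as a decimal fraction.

0.307

Total flow out = 1432 + 326.3 = 1758.3 t/h.
water in = 1432×0.266 + 326.3×0.486 = 539.49 t/h.
water mass fraction in S13 = 539.49/1758.3 = 0.307.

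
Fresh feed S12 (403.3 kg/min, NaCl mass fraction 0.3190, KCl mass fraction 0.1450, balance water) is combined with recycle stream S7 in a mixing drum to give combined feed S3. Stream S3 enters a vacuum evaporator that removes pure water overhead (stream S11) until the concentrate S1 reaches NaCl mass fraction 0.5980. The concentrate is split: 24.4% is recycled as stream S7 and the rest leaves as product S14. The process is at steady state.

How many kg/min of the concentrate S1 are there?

Overall NaCl balance (none leaves overhead): NaCl in fresh feed = NaCl in product, i.e. 403.3×0.319 = (1−0.244)·S1·0.598.
S1 = 128.65/(0.598×0.756) = 284.57 kg/min.

284.6 kg/min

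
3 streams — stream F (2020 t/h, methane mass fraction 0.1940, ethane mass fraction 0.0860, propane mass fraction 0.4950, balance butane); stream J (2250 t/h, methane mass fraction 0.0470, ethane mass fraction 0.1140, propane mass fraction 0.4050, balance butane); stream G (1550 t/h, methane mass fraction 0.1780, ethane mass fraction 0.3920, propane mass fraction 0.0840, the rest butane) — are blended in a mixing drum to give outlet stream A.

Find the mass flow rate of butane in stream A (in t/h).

1967 t/h

butane out = butane in = 2020×0.225 + 2250×0.434 + 1550×0.346 = 1967.3 t/h.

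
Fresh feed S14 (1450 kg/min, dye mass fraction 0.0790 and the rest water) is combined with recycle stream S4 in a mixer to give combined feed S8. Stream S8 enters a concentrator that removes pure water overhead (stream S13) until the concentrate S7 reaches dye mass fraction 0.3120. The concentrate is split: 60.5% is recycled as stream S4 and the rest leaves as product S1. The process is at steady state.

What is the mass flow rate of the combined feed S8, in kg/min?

Overall dye balance (none leaves overhead): dye in fresh feed = dye in product, i.e. 1450×0.079 = (1−0.605)·S7·0.312.
S7 = 114.55/(0.312×0.395) = 929.49 kg/min.
Recycle S4 = 0.605×929.49 = 562.34 kg/min.
Combined feed S8 = 1450 + 562.34 = 2012.3 kg/min.

2012 kg/min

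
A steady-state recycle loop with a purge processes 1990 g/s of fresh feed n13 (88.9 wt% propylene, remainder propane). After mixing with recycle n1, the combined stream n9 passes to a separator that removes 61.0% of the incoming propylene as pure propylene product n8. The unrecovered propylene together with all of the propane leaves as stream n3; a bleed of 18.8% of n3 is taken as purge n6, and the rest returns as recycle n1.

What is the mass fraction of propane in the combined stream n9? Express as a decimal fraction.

0.312

propane enters only via n13 and leaves only via the purge: 1990×0.111 = 0.188×(propane in n3), and the separator passes all propane, so propane in n9 = propane in n3 = 1174.9 g/s.
propylene in n9: m_A = 1990×0.889 + (1−0.188)·(1−0.610)·m_A, so m_A = 1769.1/0.6833 = 2589 g/s.
n9 = 2589 + 1174.9 = 3763.9 g/s.
propane fraction in n9 = 1174.9/3763.9 = 0.312.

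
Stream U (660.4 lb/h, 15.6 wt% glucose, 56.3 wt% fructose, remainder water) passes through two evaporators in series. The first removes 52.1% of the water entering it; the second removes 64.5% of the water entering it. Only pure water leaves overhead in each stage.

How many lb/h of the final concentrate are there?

506.4 lb/h

water in feed = 660.4×0.281 = 185.57 lb/h.
After stage 1: water left = (1−0.521)×185.57 = 88.889; stream total = 563.72 lb/h.
After stage 2: water left = (1−0.645)×88.889 = 31.556; final concentrate = 506.38 lb/h.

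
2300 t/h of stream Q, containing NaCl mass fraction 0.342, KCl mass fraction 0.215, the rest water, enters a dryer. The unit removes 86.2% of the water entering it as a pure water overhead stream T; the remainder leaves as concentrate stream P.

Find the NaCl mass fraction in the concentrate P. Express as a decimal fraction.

NaCl is not removed: 2300×0.342 = 786.6 t/h of NaCl enters P.
water entering = 2300×0.443 = 1018.9 t/h; overhead removed = 0.862×1018.9 = 878.29 t/h.
Concentrate = 2300 − 878.29 = 1421.7 t/h.
Mass fraction = 786.6/1421.7 = 0.553.

0.553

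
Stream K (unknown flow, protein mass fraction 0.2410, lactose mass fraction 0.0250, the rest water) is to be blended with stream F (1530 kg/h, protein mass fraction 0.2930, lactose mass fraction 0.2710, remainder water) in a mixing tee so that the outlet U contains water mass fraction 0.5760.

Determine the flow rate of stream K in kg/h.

Let K be the unknown flow. Total out = 1530 + K.
water balance: 667.08 + 0.734·K = 0.576·(1530 + K)
(0.734 − 0.576)·K = 0.576×1530 − 667.08 = 214.2
K = 214.2 / 0.158 = 1355.7 kg/h

1356 kg/h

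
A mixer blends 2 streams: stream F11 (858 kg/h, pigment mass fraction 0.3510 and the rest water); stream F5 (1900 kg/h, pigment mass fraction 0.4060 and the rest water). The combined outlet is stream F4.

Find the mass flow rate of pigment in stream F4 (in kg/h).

pigment out = pigment in = 858×0.351 + 1900×0.406 = 1072.6 kg/h.

1073 kg/h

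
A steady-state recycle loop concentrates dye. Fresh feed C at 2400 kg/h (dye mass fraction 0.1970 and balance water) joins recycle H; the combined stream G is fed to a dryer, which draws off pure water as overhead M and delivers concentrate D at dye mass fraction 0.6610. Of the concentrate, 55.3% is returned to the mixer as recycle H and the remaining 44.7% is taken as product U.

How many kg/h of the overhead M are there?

Overall dye balance (none leaves overhead): dye in fresh feed = dye in product, i.e. 2400×0.197 = (1−0.553)·D·0.661.
D = 472.8/(0.661×0.447) = 1600.2 kg/h.
Recycle H = 0.553×1600.2 = 884.9 kg/h.
Combined feed G = 2400 + 884.9 = 3284.9 kg/h.
Overhead M = G − D = 3284.9 − 1600.2 = 1684.7 kg/h.

1685 kg/h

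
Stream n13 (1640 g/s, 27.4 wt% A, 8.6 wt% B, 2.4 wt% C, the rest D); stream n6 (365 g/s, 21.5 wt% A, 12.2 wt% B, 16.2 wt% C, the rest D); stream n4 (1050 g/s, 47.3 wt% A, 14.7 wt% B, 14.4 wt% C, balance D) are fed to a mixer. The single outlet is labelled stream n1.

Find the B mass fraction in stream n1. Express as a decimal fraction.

Total flow out = 1640 + 365 + 1050 = 3055 g/s.
B in = 1640×0.086 + 365×0.122 + 1050×0.147 = 339.92 g/s.
B mass fraction in n1 = 339.92/3055 = 0.111.

0.111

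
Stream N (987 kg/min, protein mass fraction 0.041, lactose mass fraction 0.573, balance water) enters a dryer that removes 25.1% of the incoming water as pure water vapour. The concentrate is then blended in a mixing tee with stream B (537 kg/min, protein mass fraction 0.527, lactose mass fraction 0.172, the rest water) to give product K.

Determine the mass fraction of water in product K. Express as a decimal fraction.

Vapour removed = 0.251×0.386×987 = 95.626 kg/min; concentrate = 891.37 kg/min.
water reaching the mixer = 285.36 (from concentrate) + 537×0.301 = 446.99 kg/min.
Product flow = 891.37 + 537 = 1428.4 kg/min; water fraction = 0.313.

0.313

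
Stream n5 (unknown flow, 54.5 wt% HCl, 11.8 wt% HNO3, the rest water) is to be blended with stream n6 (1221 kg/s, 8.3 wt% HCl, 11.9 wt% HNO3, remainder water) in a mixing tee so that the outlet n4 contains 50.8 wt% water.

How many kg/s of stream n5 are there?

2071 kg/s

Let n5 be the unknown flow. Total out = 1221 + n5.
water balance: 974.36 + 0.337·n5 = 0.508·(1221 + n5)
(0.337 − 0.508)·n5 = 0.508×1221 − 974.36 = -354.09
n5 = -354.09 / -0.171 = 2070.7 kg/s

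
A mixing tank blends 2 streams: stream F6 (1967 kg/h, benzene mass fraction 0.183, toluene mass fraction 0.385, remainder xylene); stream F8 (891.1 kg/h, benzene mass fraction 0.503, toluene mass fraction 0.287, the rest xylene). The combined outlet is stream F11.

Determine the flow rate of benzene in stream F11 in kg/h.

benzene out = benzene in = 1967×0.183 + 891.1×0.503 = 808.18 kg/h.

808.2 kg/h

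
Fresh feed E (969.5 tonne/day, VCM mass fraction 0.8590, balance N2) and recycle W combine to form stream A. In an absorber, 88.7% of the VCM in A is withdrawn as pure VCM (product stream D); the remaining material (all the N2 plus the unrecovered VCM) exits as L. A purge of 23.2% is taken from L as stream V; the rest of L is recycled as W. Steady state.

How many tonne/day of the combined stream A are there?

1501 tonne/day

N2 enters only via E and leaves only via the purge: 969.5×0.141 = 0.232×(N2 in L), and the absorber passes all N2, so N2 in A = N2 in L = 589.22 tonne/day.
VCM in A: m_A = 969.5×0.859 + (1−0.232)·(1−0.887)·m_A, so m_A = 832.8/0.9132 = 911.94 tonne/day.
A = 911.94 + 589.22 = 1501.2 tonne/day.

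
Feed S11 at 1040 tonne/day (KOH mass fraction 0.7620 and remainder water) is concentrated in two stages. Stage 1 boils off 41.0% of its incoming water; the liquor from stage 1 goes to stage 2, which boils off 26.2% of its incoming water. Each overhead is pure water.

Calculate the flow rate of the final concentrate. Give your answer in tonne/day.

900.3 tonne/day

water in feed = 1040×0.238 = 247.52 tonne/day.
After stage 1: water left = (1−0.410)×247.52 = 146.04; stream total = 938.52 tonne/day.
After stage 2: water left = (1−0.262)×146.04 = 107.78; final concentrate = 900.26 tonne/day.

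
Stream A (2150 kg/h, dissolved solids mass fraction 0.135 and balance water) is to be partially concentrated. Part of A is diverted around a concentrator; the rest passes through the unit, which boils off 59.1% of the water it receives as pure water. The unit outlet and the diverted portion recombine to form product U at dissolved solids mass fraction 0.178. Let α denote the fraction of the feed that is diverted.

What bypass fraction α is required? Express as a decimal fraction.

0.527

All 2150×0.135 = 290.25 kg/h of dissolved solids reaches U, so U = 290.25/0.178 = 1630.6 kg/h and vapour = 519.38 kg/h.
The evaporator receives (1−α)·2150 of feed at 0.865 water and removes 0.591 of that water:
0.591×0.865×(1−α)×2150 = 519.38
(1−α) = 519.38/1099.1 = 0.4725;  α = 0.5275.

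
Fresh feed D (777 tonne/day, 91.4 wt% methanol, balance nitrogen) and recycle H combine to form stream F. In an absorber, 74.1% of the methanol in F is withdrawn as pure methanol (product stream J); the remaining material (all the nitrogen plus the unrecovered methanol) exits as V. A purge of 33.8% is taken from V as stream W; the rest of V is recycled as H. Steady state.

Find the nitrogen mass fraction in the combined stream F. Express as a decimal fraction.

nitrogen enters only via D and leaves only via the purge: 777×0.086 = 0.338×(nitrogen in V), and the absorber passes all nitrogen, so nitrogen in F = nitrogen in V = 197.7 tonne/day.
methanol in F: m_A = 777×0.914 + (1−0.338)·(1−0.741)·m_A, so m_A = 710.18/0.8285 = 857.14 tonne/day.
F = 857.14 + 197.7 = 1054.8 tonne/day.
nitrogen fraction in F = 197.7/1054.8 = 0.187.

0.187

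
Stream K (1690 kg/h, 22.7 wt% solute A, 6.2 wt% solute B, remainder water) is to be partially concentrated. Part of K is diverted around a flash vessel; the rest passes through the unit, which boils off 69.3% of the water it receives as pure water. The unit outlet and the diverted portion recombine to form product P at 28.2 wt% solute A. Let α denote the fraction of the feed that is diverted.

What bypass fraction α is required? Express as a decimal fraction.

0.604

All 1690×0.227 = 383.63 kg/h of solute A reaches P, so P = 383.63/0.282 = 1360.4 kg/h and vapour = 329.61 kg/h.
The evaporator receives (1−α)·1690 of feed at 0.711 water and removes 0.693 of that water:
0.693×0.711×(1−α)×1690 = 329.61
(1−α) = 329.61/832.7 = 0.3958;  α = 0.6042.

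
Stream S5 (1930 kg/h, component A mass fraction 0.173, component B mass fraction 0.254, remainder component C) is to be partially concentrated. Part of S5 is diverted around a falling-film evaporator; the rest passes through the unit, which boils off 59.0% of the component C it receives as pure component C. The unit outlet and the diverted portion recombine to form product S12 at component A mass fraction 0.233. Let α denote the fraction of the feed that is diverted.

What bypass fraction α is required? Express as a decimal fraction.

All 1930×0.173 = 333.89 kg/h of component A reaches S12, so S12 = 333.89/0.233 = 1433 kg/h and vapour = 497 kg/h.
The evaporator receives (1−α)·1930 of feed at 0.573 component C and removes 0.590 of that component C:
0.590×0.573×(1−α)×1930 = 497
(1−α) = 497/652.48 = 0.7617;  α = 0.2383.

0.238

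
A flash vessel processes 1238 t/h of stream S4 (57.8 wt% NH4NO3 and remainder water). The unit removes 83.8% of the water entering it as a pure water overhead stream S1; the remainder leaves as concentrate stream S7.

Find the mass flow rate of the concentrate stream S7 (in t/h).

water entering = 1238×0.422 = 522.44 t/h; overhead removed = 0.838×522.44 = 437.8 t/h.
Concentrate = 1238 − 437.8 = 800.2 t/h.

800.2 t/h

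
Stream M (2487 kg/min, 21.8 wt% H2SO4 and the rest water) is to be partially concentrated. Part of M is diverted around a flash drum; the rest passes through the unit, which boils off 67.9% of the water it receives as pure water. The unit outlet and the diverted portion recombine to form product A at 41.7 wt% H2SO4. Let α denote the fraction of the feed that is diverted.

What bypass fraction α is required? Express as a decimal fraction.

0.101

All 2487×0.218 = 542.17 kg/min of H2SO4 reaches A, so A = 542.17/0.417 = 1300.2 kg/min and vapour = 1186.8 kg/min.
The evaporator receives (1−α)·2487 of feed at 0.782 water and removes 0.679 of that water:
0.679×0.782×(1−α)×2487 = 1186.8
(1−α) = 1186.8/1320.5 = 0.8988;  α = 0.1012.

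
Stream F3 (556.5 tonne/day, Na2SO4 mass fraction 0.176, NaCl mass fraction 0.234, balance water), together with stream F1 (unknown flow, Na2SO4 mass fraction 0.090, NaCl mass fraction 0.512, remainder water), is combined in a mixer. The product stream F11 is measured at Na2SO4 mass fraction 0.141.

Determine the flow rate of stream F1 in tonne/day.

Let F1 be the unknown flow. Total out = 556.5 + F1.
Na2SO4 balance: 97.944 + 0.090·F1 = 0.141·(556.5 + F1)
(0.090 − 0.141)·F1 = 0.141×556.5 − 97.944 = -19.477
F1 = -19.477 / -0.051 = 381.91 tonne/day

381.9 tonne/day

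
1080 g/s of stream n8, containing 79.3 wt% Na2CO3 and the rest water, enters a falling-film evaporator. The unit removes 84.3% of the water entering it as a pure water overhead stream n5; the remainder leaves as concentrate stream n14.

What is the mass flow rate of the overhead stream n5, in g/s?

water entering = 1080×0.207 = 223.56 g/s; overhead removed = 0.843×223.56 = 188.46 g/s.

188.5 g/s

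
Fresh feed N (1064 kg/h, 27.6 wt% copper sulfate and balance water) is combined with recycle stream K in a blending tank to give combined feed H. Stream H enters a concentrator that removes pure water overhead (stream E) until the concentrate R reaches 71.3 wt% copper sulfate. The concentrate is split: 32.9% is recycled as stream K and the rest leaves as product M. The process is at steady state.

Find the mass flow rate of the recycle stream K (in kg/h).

Overall copper sulfate balance (none leaves overhead): copper sulfate in fresh feed = copper sulfate in product, i.e. 1064×0.276 = (1−0.329)·R·0.713.
R = 293.66/(0.713×0.671) = 613.82 kg/h.
Recycle K = 0.329×613.82 = 201.95 kg/h.

201.9 kg/h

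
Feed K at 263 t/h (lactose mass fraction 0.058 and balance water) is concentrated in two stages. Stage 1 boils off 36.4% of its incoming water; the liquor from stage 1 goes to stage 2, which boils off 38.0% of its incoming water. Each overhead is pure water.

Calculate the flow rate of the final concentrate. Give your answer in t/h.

112.9 t/h

water in feed = 263×0.942 = 247.75 t/h.
After stage 1: water left = (1−0.364)×247.75 = 157.57; stream total = 172.82 t/h.
After stage 2: water left = (1−0.380)×157.57 = 97.691; final concentrate = 112.95 t/h.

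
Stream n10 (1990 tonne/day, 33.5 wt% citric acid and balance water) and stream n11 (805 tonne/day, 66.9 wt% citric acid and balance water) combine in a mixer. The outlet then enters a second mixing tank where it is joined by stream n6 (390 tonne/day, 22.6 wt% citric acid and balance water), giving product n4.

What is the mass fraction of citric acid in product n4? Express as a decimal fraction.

0.4061

Overall, product flow = 3185 tonne/day.
citric acid in = 1990×0.335 + 805×0.669 + 390×0.226 = 1293.3 tonne/day.
citric acid fraction in n4 = 0.4061.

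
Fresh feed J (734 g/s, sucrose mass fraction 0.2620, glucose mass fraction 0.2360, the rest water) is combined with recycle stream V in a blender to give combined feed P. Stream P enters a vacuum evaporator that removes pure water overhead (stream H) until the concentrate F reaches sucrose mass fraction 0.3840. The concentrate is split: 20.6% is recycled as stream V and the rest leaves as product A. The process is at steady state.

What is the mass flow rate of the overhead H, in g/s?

Overall sucrose balance (none leaves overhead): sucrose in fresh feed = sucrose in product, i.e. 734×0.262 = (1−0.206)·F·0.384.
F = 192.31/(0.384×0.794) = 630.73 g/s.
Recycle V = 0.206×630.73 = 129.93 g/s.
Combined feed P = 734 + 129.93 = 863.93 g/s.
Overhead H = P − F = 863.93 − 630.73 = 233.2 g/s.

233.2 g/s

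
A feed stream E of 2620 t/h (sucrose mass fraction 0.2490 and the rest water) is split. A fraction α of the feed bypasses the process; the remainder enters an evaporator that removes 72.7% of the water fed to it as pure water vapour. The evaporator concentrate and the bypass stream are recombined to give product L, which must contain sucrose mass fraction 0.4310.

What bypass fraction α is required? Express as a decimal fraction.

0.227

All 2620×0.249 = 652.38 t/h of sucrose reaches L, so L = 652.38/0.431 = 1513.6 t/h and vapour = 1106.4 t/h.
The evaporator receives (1−α)·2620 of feed at 0.751 water and removes 0.727 of that water:
0.727×0.751×(1−α)×2620 = 1106.4
(1−α) = 1106.4/1430.5 = 0.7734;  α = 0.2266.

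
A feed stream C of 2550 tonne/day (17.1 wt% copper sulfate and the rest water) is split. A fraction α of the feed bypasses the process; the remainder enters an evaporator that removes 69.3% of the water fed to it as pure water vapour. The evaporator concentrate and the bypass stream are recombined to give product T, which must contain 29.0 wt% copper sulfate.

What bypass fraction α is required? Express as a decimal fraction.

0.286

All 2550×0.171 = 436.05 tonne/day of copper sulfate reaches T, so T = 436.05/0.290 = 1503.6 tonne/day and vapour = 1046.4 tonne/day.
The evaporator receives (1−α)·2550 of feed at 0.829 water and removes 0.693 of that water:
0.693×0.829×(1−α)×2550 = 1046.4
(1−α) = 1046.4/1465 = 0.7143;  α = 0.2857.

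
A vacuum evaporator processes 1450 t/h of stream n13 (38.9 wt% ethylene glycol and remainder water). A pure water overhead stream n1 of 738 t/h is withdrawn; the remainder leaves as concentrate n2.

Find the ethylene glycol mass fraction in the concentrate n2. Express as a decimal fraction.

ethylene glycol is not removed: 1450×0.389 = 564.05 t/h of ethylene glycol enters n2.
Concentrate = 1450 − 738 = 712 t/h.
Mass fraction = 564.05/712 = 0.792.

0.792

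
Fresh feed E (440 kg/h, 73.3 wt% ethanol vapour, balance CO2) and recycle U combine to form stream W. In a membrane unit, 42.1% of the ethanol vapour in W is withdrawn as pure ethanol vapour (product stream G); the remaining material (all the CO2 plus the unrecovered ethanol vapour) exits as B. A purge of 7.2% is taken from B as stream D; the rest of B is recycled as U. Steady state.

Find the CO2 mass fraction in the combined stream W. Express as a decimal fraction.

CO2 enters only via E and leaves only via the purge: 440×0.267 = 0.072×(CO2 in B), and the membrane unit passes all CO2, so CO2 in W = CO2 in B = 1631.7 kg/h.
ethanol vapour in W: m_A = 440×0.733 + (1−0.072)·(1−0.421)·m_A, so m_A = 322.52/0.4627 = 697.06 kg/h.
W = 697.06 + 1631.7 = 2328.7 kg/h.
CO2 fraction in W = 1631.7/2328.7 = 0.701.

0.701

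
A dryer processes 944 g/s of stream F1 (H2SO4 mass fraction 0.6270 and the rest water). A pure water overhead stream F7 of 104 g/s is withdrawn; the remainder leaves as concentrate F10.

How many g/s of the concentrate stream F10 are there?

840 g/s

Concentrate = 944 − 104 = 840 g/s.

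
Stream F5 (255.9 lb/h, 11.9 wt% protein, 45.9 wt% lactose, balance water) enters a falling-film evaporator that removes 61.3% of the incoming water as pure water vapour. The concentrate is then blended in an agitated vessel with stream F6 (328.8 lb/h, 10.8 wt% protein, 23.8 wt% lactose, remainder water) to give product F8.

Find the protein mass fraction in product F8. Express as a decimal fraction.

Vapour removed = 0.613×0.422×255.9 = 66.198 lb/h; concentrate = 189.7 lb/h.
protein reaching the mixer = 30.452 (from concentrate) + 328.8×0.108 = 65.963 lb/h.
Product flow = 189.7 + 328.8 = 518.5 lb/h; protein fraction = 0.127.

0.127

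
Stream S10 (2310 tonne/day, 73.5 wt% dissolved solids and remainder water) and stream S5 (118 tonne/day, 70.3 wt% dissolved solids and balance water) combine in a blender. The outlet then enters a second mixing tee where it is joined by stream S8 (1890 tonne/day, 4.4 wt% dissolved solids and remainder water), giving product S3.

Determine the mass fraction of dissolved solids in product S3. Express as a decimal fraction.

Overall, product flow = 4318 tonne/day.
dissolved solids in = 2310×0.735 + 118×0.703 + 1890×0.044 = 1864 tonne/day.
dissolved solids fraction in S3 = 0.432.

0.432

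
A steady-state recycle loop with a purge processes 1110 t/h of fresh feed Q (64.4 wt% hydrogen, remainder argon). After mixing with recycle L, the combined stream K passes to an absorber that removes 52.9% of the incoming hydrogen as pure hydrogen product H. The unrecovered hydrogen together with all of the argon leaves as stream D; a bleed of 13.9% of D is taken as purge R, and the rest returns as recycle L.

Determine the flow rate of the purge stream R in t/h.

473.9 t/h

argon enters only via Q and leaves only via the purge: 1110×0.356 = 0.139×(argon in D), and the absorber passes all argon, so argon in K = argon in D = 2842.9 t/h.
hydrogen in K: m_A = 1110×0.644 + (1−0.139)·(1−0.529)·m_A, so m_A = 714.84/0.5945 = 1202.5 t/h.
D = (1−0.529)×1202.5 + 2842.9 = 3409.2 t/h.
Purge R = 0.139×3409.2 = 473.89 t/h.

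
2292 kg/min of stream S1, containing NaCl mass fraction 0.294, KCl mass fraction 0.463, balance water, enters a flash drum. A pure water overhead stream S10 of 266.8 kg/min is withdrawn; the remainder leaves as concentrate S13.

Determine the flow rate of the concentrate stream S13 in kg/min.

2025 kg/min

Concentrate = 2292 − 266.8 = 2025.2 kg/min.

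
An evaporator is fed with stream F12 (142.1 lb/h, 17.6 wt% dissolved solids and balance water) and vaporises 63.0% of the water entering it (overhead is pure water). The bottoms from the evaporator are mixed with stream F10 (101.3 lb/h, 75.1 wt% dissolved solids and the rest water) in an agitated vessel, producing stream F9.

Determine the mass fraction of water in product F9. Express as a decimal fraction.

Vapour removed = 0.630×0.824×142.1 = 73.767 lb/h; concentrate = 68.333 lb/h.
water reaching the mixer = 43.323 (from concentrate) + 101.3×0.249 = 68.547 lb/h.
Product flow = 68.333 + 101.3 = 169.63 lb/h; water fraction = 0.4041.

0.4041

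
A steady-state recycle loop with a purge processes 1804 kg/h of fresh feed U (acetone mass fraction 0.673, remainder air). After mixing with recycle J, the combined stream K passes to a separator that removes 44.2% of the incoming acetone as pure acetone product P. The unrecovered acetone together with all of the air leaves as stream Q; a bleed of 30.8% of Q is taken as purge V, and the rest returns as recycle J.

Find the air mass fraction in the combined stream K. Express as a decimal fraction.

air enters only via U and leaves only via the purge: 1804×0.327 = 0.308×(air in Q), and the separator passes all air, so air in K = air in Q = 1915.3 kg/h.
acetone in K: m_A = 1804×0.673 + (1−0.308)·(1−0.442)·m_A, so m_A = 1214.1/0.6139 = 1977.8 kg/h.
K = 1977.8 + 1915.3 = 3893.1 kg/h.
air fraction in K = 1915.3/3893.1 = 0.492.

0.492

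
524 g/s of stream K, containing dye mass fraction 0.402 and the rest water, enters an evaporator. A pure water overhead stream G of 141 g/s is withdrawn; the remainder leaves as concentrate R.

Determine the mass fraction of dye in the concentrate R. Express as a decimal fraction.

dye is not removed: 524×0.402 = 210.65 g/s of dye enters R.
Concentrate = 524 − 141 = 383 g/s.
Mass fraction = 210.65/383 = 0.550.

0.550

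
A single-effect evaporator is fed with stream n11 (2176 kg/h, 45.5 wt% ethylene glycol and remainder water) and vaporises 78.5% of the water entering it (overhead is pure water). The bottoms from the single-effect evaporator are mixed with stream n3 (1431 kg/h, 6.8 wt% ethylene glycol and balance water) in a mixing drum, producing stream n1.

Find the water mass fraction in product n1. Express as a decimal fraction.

Vapour removed = 0.785×0.545×2176 = 930.95 kg/h; concentrate = 1245.1 kg/h.
water reaching the mixer = 254.97 (from concentrate) + 1431×0.932 = 1588.7 kg/h.
Product flow = 1245.1 + 1431 = 2676.1 kg/h; water fraction = 0.594.

0.594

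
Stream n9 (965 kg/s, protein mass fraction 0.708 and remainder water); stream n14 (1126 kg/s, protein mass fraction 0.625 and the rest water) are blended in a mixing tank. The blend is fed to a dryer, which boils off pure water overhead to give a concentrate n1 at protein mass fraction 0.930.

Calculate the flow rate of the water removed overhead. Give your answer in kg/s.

protein entering = 965×0.708 + 1126×0.625 = 1387 kg/s.
All protein reports to n1, so n1 = 1387/0.930 = 1491.4 kg/s.
Total feed = 2091 kg/s; overhead = 2091 − 1491.4 = 599.63 kg/s.

599.6 kg/s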